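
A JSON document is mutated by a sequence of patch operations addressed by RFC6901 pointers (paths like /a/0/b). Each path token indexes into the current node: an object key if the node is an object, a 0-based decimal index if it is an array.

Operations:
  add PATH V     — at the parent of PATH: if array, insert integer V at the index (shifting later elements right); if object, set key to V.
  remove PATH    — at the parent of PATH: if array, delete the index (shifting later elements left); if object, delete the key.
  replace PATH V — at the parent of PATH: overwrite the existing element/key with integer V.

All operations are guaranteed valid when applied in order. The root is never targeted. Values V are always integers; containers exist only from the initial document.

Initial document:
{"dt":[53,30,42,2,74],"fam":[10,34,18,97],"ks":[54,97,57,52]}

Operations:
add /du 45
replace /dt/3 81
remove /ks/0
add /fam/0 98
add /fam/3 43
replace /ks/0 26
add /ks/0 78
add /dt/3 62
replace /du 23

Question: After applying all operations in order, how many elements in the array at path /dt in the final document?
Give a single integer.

After op 1 (add /du 45): {"dt":[53,30,42,2,74],"du":45,"fam":[10,34,18,97],"ks":[54,97,57,52]}
After op 2 (replace /dt/3 81): {"dt":[53,30,42,81,74],"du":45,"fam":[10,34,18,97],"ks":[54,97,57,52]}
After op 3 (remove /ks/0): {"dt":[53,30,42,81,74],"du":45,"fam":[10,34,18,97],"ks":[97,57,52]}
After op 4 (add /fam/0 98): {"dt":[53,30,42,81,74],"du":45,"fam":[98,10,34,18,97],"ks":[97,57,52]}
After op 5 (add /fam/3 43): {"dt":[53,30,42,81,74],"du":45,"fam":[98,10,34,43,18,97],"ks":[97,57,52]}
After op 6 (replace /ks/0 26): {"dt":[53,30,42,81,74],"du":45,"fam":[98,10,34,43,18,97],"ks":[26,57,52]}
After op 7 (add /ks/0 78): {"dt":[53,30,42,81,74],"du":45,"fam":[98,10,34,43,18,97],"ks":[78,26,57,52]}
After op 8 (add /dt/3 62): {"dt":[53,30,42,62,81,74],"du":45,"fam":[98,10,34,43,18,97],"ks":[78,26,57,52]}
After op 9 (replace /du 23): {"dt":[53,30,42,62,81,74],"du":23,"fam":[98,10,34,43,18,97],"ks":[78,26,57,52]}
Size at path /dt: 6

Answer: 6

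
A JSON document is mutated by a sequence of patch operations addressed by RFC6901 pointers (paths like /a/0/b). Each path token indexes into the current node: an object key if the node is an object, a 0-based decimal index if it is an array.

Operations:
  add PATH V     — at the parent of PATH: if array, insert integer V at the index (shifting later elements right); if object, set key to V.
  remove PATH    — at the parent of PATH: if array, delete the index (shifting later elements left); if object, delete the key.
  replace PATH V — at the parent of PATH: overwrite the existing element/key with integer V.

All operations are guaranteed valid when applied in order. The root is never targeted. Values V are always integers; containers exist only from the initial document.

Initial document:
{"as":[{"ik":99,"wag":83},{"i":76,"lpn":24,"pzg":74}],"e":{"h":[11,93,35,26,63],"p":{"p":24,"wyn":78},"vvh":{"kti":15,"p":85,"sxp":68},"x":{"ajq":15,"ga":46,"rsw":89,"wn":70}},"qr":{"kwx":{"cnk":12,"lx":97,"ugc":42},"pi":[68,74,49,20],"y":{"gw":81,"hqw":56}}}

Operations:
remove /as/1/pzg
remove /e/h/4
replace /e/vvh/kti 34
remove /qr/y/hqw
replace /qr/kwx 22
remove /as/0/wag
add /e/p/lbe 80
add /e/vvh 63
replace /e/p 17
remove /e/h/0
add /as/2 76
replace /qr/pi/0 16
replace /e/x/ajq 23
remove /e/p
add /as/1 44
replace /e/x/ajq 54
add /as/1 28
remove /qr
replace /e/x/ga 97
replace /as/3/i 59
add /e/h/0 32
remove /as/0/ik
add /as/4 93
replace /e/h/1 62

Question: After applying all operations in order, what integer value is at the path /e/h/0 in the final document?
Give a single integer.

Answer: 32

Derivation:
After op 1 (remove /as/1/pzg): {"as":[{"ik":99,"wag":83},{"i":76,"lpn":24}],"e":{"h":[11,93,35,26,63],"p":{"p":24,"wyn":78},"vvh":{"kti":15,"p":85,"sxp":68},"x":{"ajq":15,"ga":46,"rsw":89,"wn":70}},"qr":{"kwx":{"cnk":12,"lx":97,"ugc":42},"pi":[68,74,49,20],"y":{"gw":81,"hqw":56}}}
After op 2 (remove /e/h/4): {"as":[{"ik":99,"wag":83},{"i":76,"lpn":24}],"e":{"h":[11,93,35,26],"p":{"p":24,"wyn":78},"vvh":{"kti":15,"p":85,"sxp":68},"x":{"ajq":15,"ga":46,"rsw":89,"wn":70}},"qr":{"kwx":{"cnk":12,"lx":97,"ugc":42},"pi":[68,74,49,20],"y":{"gw":81,"hqw":56}}}
After op 3 (replace /e/vvh/kti 34): {"as":[{"ik":99,"wag":83},{"i":76,"lpn":24}],"e":{"h":[11,93,35,26],"p":{"p":24,"wyn":78},"vvh":{"kti":34,"p":85,"sxp":68},"x":{"ajq":15,"ga":46,"rsw":89,"wn":70}},"qr":{"kwx":{"cnk":12,"lx":97,"ugc":42},"pi":[68,74,49,20],"y":{"gw":81,"hqw":56}}}
After op 4 (remove /qr/y/hqw): {"as":[{"ik":99,"wag":83},{"i":76,"lpn":24}],"e":{"h":[11,93,35,26],"p":{"p":24,"wyn":78},"vvh":{"kti":34,"p":85,"sxp":68},"x":{"ajq":15,"ga":46,"rsw":89,"wn":70}},"qr":{"kwx":{"cnk":12,"lx":97,"ugc":42},"pi":[68,74,49,20],"y":{"gw":81}}}
After op 5 (replace /qr/kwx 22): {"as":[{"ik":99,"wag":83},{"i":76,"lpn":24}],"e":{"h":[11,93,35,26],"p":{"p":24,"wyn":78},"vvh":{"kti":34,"p":85,"sxp":68},"x":{"ajq":15,"ga":46,"rsw":89,"wn":70}},"qr":{"kwx":22,"pi":[68,74,49,20],"y":{"gw":81}}}
After op 6 (remove /as/0/wag): {"as":[{"ik":99},{"i":76,"lpn":24}],"e":{"h":[11,93,35,26],"p":{"p":24,"wyn":78},"vvh":{"kti":34,"p":85,"sxp":68},"x":{"ajq":15,"ga":46,"rsw":89,"wn":70}},"qr":{"kwx":22,"pi":[68,74,49,20],"y":{"gw":81}}}
After op 7 (add /e/p/lbe 80): {"as":[{"ik":99},{"i":76,"lpn":24}],"e":{"h":[11,93,35,26],"p":{"lbe":80,"p":24,"wyn":78},"vvh":{"kti":34,"p":85,"sxp":68},"x":{"ajq":15,"ga":46,"rsw":89,"wn":70}},"qr":{"kwx":22,"pi":[68,74,49,20],"y":{"gw":81}}}
After op 8 (add /e/vvh 63): {"as":[{"ik":99},{"i":76,"lpn":24}],"e":{"h":[11,93,35,26],"p":{"lbe":80,"p":24,"wyn":78},"vvh":63,"x":{"ajq":15,"ga":46,"rsw":89,"wn":70}},"qr":{"kwx":22,"pi":[68,74,49,20],"y":{"gw":81}}}
After op 9 (replace /e/p 17): {"as":[{"ik":99},{"i":76,"lpn":24}],"e":{"h":[11,93,35,26],"p":17,"vvh":63,"x":{"ajq":15,"ga":46,"rsw":89,"wn":70}},"qr":{"kwx":22,"pi":[68,74,49,20],"y":{"gw":81}}}
After op 10 (remove /e/h/0): {"as":[{"ik":99},{"i":76,"lpn":24}],"e":{"h":[93,35,26],"p":17,"vvh":63,"x":{"ajq":15,"ga":46,"rsw":89,"wn":70}},"qr":{"kwx":22,"pi":[68,74,49,20],"y":{"gw":81}}}
After op 11 (add /as/2 76): {"as":[{"ik":99},{"i":76,"lpn":24},76],"e":{"h":[93,35,26],"p":17,"vvh":63,"x":{"ajq":15,"ga":46,"rsw":89,"wn":70}},"qr":{"kwx":22,"pi":[68,74,49,20],"y":{"gw":81}}}
After op 12 (replace /qr/pi/0 16): {"as":[{"ik":99},{"i":76,"lpn":24},76],"e":{"h":[93,35,26],"p":17,"vvh":63,"x":{"ajq":15,"ga":46,"rsw":89,"wn":70}},"qr":{"kwx":22,"pi":[16,74,49,20],"y":{"gw":81}}}
After op 13 (replace /e/x/ajq 23): {"as":[{"ik":99},{"i":76,"lpn":24},76],"e":{"h":[93,35,26],"p":17,"vvh":63,"x":{"ajq":23,"ga":46,"rsw":89,"wn":70}},"qr":{"kwx":22,"pi":[16,74,49,20],"y":{"gw":81}}}
After op 14 (remove /e/p): {"as":[{"ik":99},{"i":76,"lpn":24},76],"e":{"h":[93,35,26],"vvh":63,"x":{"ajq":23,"ga":46,"rsw":89,"wn":70}},"qr":{"kwx":22,"pi":[16,74,49,20],"y":{"gw":81}}}
After op 15 (add /as/1 44): {"as":[{"ik":99},44,{"i":76,"lpn":24},76],"e":{"h":[93,35,26],"vvh":63,"x":{"ajq":23,"ga":46,"rsw":89,"wn":70}},"qr":{"kwx":22,"pi":[16,74,49,20],"y":{"gw":81}}}
After op 16 (replace /e/x/ajq 54): {"as":[{"ik":99},44,{"i":76,"lpn":24},76],"e":{"h":[93,35,26],"vvh":63,"x":{"ajq":54,"ga":46,"rsw":89,"wn":70}},"qr":{"kwx":22,"pi":[16,74,49,20],"y":{"gw":81}}}
After op 17 (add /as/1 28): {"as":[{"ik":99},28,44,{"i":76,"lpn":24},76],"e":{"h":[93,35,26],"vvh":63,"x":{"ajq":54,"ga":46,"rsw":89,"wn":70}},"qr":{"kwx":22,"pi":[16,74,49,20],"y":{"gw":81}}}
After op 18 (remove /qr): {"as":[{"ik":99},28,44,{"i":76,"lpn":24},76],"e":{"h":[93,35,26],"vvh":63,"x":{"ajq":54,"ga":46,"rsw":89,"wn":70}}}
After op 19 (replace /e/x/ga 97): {"as":[{"ik":99},28,44,{"i":76,"lpn":24},76],"e":{"h":[93,35,26],"vvh":63,"x":{"ajq":54,"ga":97,"rsw":89,"wn":70}}}
After op 20 (replace /as/3/i 59): {"as":[{"ik":99},28,44,{"i":59,"lpn":24},76],"e":{"h":[93,35,26],"vvh":63,"x":{"ajq":54,"ga":97,"rsw":89,"wn":70}}}
After op 21 (add /e/h/0 32): {"as":[{"ik":99},28,44,{"i":59,"lpn":24},76],"e":{"h":[32,93,35,26],"vvh":63,"x":{"ajq":54,"ga":97,"rsw":89,"wn":70}}}
After op 22 (remove /as/0/ik): {"as":[{},28,44,{"i":59,"lpn":24},76],"e":{"h":[32,93,35,26],"vvh":63,"x":{"ajq":54,"ga":97,"rsw":89,"wn":70}}}
After op 23 (add /as/4 93): {"as":[{},28,44,{"i":59,"lpn":24},93,76],"e":{"h":[32,93,35,26],"vvh":63,"x":{"ajq":54,"ga":97,"rsw":89,"wn":70}}}
After op 24 (replace /e/h/1 62): {"as":[{},28,44,{"i":59,"lpn":24},93,76],"e":{"h":[32,62,35,26],"vvh":63,"x":{"ajq":54,"ga":97,"rsw":89,"wn":70}}}
Value at /e/h/0: 32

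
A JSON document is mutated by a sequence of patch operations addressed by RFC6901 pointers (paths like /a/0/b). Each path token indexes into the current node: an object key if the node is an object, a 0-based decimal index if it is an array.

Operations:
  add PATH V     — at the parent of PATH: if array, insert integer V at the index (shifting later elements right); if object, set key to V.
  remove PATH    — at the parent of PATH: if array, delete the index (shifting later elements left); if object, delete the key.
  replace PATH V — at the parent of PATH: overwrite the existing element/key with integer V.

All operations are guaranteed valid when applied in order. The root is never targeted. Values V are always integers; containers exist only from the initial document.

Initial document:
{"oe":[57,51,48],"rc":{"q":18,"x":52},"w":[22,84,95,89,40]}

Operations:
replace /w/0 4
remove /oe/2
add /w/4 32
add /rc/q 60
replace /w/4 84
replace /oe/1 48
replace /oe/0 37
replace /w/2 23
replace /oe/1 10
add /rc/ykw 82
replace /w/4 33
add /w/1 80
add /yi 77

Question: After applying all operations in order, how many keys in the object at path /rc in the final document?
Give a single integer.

Answer: 3

Derivation:
After op 1 (replace /w/0 4): {"oe":[57,51,48],"rc":{"q":18,"x":52},"w":[4,84,95,89,40]}
After op 2 (remove /oe/2): {"oe":[57,51],"rc":{"q":18,"x":52},"w":[4,84,95,89,40]}
After op 3 (add /w/4 32): {"oe":[57,51],"rc":{"q":18,"x":52},"w":[4,84,95,89,32,40]}
After op 4 (add /rc/q 60): {"oe":[57,51],"rc":{"q":60,"x":52},"w":[4,84,95,89,32,40]}
After op 5 (replace /w/4 84): {"oe":[57,51],"rc":{"q":60,"x":52},"w":[4,84,95,89,84,40]}
After op 6 (replace /oe/1 48): {"oe":[57,48],"rc":{"q":60,"x":52},"w":[4,84,95,89,84,40]}
After op 7 (replace /oe/0 37): {"oe":[37,48],"rc":{"q":60,"x":52},"w":[4,84,95,89,84,40]}
After op 8 (replace /w/2 23): {"oe":[37,48],"rc":{"q":60,"x":52},"w":[4,84,23,89,84,40]}
After op 9 (replace /oe/1 10): {"oe":[37,10],"rc":{"q":60,"x":52},"w":[4,84,23,89,84,40]}
After op 10 (add /rc/ykw 82): {"oe":[37,10],"rc":{"q":60,"x":52,"ykw":82},"w":[4,84,23,89,84,40]}
After op 11 (replace /w/4 33): {"oe":[37,10],"rc":{"q":60,"x":52,"ykw":82},"w":[4,84,23,89,33,40]}
After op 12 (add /w/1 80): {"oe":[37,10],"rc":{"q":60,"x":52,"ykw":82},"w":[4,80,84,23,89,33,40]}
After op 13 (add /yi 77): {"oe":[37,10],"rc":{"q":60,"x":52,"ykw":82},"w":[4,80,84,23,89,33,40],"yi":77}
Size at path /rc: 3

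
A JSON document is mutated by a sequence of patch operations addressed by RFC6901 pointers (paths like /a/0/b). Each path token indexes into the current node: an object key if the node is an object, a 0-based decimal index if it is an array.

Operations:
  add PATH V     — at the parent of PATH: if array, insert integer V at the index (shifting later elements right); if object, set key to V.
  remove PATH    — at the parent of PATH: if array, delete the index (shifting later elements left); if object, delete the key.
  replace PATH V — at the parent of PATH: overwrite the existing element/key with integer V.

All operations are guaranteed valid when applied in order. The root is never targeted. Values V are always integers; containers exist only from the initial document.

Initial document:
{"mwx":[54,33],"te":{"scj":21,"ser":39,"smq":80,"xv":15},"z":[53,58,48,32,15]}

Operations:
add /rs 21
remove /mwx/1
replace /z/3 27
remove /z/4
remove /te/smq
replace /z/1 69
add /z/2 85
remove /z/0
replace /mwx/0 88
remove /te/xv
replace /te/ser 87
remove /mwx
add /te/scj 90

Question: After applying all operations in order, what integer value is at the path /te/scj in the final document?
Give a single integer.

After op 1 (add /rs 21): {"mwx":[54,33],"rs":21,"te":{"scj":21,"ser":39,"smq":80,"xv":15},"z":[53,58,48,32,15]}
After op 2 (remove /mwx/1): {"mwx":[54],"rs":21,"te":{"scj":21,"ser":39,"smq":80,"xv":15},"z":[53,58,48,32,15]}
After op 3 (replace /z/3 27): {"mwx":[54],"rs":21,"te":{"scj":21,"ser":39,"smq":80,"xv":15},"z":[53,58,48,27,15]}
After op 4 (remove /z/4): {"mwx":[54],"rs":21,"te":{"scj":21,"ser":39,"smq":80,"xv":15},"z":[53,58,48,27]}
After op 5 (remove /te/smq): {"mwx":[54],"rs":21,"te":{"scj":21,"ser":39,"xv":15},"z":[53,58,48,27]}
After op 6 (replace /z/1 69): {"mwx":[54],"rs":21,"te":{"scj":21,"ser":39,"xv":15},"z":[53,69,48,27]}
After op 7 (add /z/2 85): {"mwx":[54],"rs":21,"te":{"scj":21,"ser":39,"xv":15},"z":[53,69,85,48,27]}
After op 8 (remove /z/0): {"mwx":[54],"rs":21,"te":{"scj":21,"ser":39,"xv":15},"z":[69,85,48,27]}
After op 9 (replace /mwx/0 88): {"mwx":[88],"rs":21,"te":{"scj":21,"ser":39,"xv":15},"z":[69,85,48,27]}
After op 10 (remove /te/xv): {"mwx":[88],"rs":21,"te":{"scj":21,"ser":39},"z":[69,85,48,27]}
After op 11 (replace /te/ser 87): {"mwx":[88],"rs":21,"te":{"scj":21,"ser":87},"z":[69,85,48,27]}
After op 12 (remove /mwx): {"rs":21,"te":{"scj":21,"ser":87},"z":[69,85,48,27]}
After op 13 (add /te/scj 90): {"rs":21,"te":{"scj":90,"ser":87},"z":[69,85,48,27]}
Value at /te/scj: 90

Answer: 90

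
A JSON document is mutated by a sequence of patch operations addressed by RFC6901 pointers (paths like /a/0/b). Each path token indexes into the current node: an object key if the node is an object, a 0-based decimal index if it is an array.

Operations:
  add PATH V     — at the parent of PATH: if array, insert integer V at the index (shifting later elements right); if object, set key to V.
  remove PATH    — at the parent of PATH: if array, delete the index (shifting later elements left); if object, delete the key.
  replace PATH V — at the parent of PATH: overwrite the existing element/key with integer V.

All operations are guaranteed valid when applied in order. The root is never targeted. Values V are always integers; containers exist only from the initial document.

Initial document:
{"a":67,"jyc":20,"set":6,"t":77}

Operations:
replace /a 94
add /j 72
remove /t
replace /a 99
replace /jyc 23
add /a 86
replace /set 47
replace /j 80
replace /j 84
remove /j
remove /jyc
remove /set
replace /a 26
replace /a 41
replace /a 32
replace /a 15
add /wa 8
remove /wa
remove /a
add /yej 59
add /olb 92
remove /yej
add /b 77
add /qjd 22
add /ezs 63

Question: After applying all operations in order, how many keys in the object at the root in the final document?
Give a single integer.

After op 1 (replace /a 94): {"a":94,"jyc":20,"set":6,"t":77}
After op 2 (add /j 72): {"a":94,"j":72,"jyc":20,"set":6,"t":77}
After op 3 (remove /t): {"a":94,"j":72,"jyc":20,"set":6}
After op 4 (replace /a 99): {"a":99,"j":72,"jyc":20,"set":6}
After op 5 (replace /jyc 23): {"a":99,"j":72,"jyc":23,"set":6}
After op 6 (add /a 86): {"a":86,"j":72,"jyc":23,"set":6}
After op 7 (replace /set 47): {"a":86,"j":72,"jyc":23,"set":47}
After op 8 (replace /j 80): {"a":86,"j":80,"jyc":23,"set":47}
After op 9 (replace /j 84): {"a":86,"j":84,"jyc":23,"set":47}
After op 10 (remove /j): {"a":86,"jyc":23,"set":47}
After op 11 (remove /jyc): {"a":86,"set":47}
After op 12 (remove /set): {"a":86}
After op 13 (replace /a 26): {"a":26}
After op 14 (replace /a 41): {"a":41}
After op 15 (replace /a 32): {"a":32}
After op 16 (replace /a 15): {"a":15}
After op 17 (add /wa 8): {"a":15,"wa":8}
After op 18 (remove /wa): {"a":15}
After op 19 (remove /a): {}
After op 20 (add /yej 59): {"yej":59}
After op 21 (add /olb 92): {"olb":92,"yej":59}
After op 22 (remove /yej): {"olb":92}
After op 23 (add /b 77): {"b":77,"olb":92}
After op 24 (add /qjd 22): {"b":77,"olb":92,"qjd":22}
After op 25 (add /ezs 63): {"b":77,"ezs":63,"olb":92,"qjd":22}
Size at the root: 4

Answer: 4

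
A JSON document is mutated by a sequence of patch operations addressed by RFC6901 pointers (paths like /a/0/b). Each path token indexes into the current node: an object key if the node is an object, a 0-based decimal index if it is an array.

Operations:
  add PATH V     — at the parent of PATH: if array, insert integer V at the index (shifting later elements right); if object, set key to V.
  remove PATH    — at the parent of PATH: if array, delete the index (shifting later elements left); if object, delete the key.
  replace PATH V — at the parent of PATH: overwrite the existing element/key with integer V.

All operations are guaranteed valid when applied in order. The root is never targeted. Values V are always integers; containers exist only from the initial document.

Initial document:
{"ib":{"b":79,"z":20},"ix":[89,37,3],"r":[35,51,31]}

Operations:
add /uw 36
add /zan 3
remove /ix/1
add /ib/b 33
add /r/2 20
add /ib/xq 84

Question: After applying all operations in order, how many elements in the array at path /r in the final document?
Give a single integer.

Answer: 4

Derivation:
After op 1 (add /uw 36): {"ib":{"b":79,"z":20},"ix":[89,37,3],"r":[35,51,31],"uw":36}
After op 2 (add /zan 3): {"ib":{"b":79,"z":20},"ix":[89,37,3],"r":[35,51,31],"uw":36,"zan":3}
After op 3 (remove /ix/1): {"ib":{"b":79,"z":20},"ix":[89,3],"r":[35,51,31],"uw":36,"zan":3}
After op 4 (add /ib/b 33): {"ib":{"b":33,"z":20},"ix":[89,3],"r":[35,51,31],"uw":36,"zan":3}
After op 5 (add /r/2 20): {"ib":{"b":33,"z":20},"ix":[89,3],"r":[35,51,20,31],"uw":36,"zan":3}
After op 6 (add /ib/xq 84): {"ib":{"b":33,"xq":84,"z":20},"ix":[89,3],"r":[35,51,20,31],"uw":36,"zan":3}
Size at path /r: 4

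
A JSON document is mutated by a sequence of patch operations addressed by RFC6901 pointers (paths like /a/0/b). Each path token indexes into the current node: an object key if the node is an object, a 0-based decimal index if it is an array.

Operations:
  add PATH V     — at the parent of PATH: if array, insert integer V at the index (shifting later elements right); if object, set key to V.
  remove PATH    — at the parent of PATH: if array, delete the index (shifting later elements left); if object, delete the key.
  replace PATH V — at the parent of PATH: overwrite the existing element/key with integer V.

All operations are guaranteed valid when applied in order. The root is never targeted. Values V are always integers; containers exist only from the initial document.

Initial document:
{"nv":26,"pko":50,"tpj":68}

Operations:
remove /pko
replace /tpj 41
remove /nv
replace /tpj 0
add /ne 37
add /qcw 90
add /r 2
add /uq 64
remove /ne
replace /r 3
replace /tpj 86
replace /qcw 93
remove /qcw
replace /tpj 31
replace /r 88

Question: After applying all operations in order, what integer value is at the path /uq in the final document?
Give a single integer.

After op 1 (remove /pko): {"nv":26,"tpj":68}
After op 2 (replace /tpj 41): {"nv":26,"tpj":41}
After op 3 (remove /nv): {"tpj":41}
After op 4 (replace /tpj 0): {"tpj":0}
After op 5 (add /ne 37): {"ne":37,"tpj":0}
After op 6 (add /qcw 90): {"ne":37,"qcw":90,"tpj":0}
After op 7 (add /r 2): {"ne":37,"qcw":90,"r":2,"tpj":0}
After op 8 (add /uq 64): {"ne":37,"qcw":90,"r":2,"tpj":0,"uq":64}
After op 9 (remove /ne): {"qcw":90,"r":2,"tpj":0,"uq":64}
After op 10 (replace /r 3): {"qcw":90,"r":3,"tpj":0,"uq":64}
After op 11 (replace /tpj 86): {"qcw":90,"r":3,"tpj":86,"uq":64}
After op 12 (replace /qcw 93): {"qcw":93,"r":3,"tpj":86,"uq":64}
After op 13 (remove /qcw): {"r":3,"tpj":86,"uq":64}
After op 14 (replace /tpj 31): {"r":3,"tpj":31,"uq":64}
After op 15 (replace /r 88): {"r":88,"tpj":31,"uq":64}
Value at /uq: 64

Answer: 64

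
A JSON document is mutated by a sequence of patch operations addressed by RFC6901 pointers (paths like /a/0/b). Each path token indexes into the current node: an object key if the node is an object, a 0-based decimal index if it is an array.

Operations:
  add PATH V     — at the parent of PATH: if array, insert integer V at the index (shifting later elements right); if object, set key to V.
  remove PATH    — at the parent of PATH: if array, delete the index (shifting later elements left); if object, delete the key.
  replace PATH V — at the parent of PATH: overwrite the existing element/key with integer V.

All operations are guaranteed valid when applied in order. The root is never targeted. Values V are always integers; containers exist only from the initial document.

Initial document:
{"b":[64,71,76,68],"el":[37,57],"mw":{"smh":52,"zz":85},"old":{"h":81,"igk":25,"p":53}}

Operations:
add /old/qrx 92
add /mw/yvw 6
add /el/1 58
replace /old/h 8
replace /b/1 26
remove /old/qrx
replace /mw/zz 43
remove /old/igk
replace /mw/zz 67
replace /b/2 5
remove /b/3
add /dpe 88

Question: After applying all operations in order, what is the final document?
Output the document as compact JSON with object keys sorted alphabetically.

Answer: {"b":[64,26,5],"dpe":88,"el":[37,58,57],"mw":{"smh":52,"yvw":6,"zz":67},"old":{"h":8,"p":53}}

Derivation:
After op 1 (add /old/qrx 92): {"b":[64,71,76,68],"el":[37,57],"mw":{"smh":52,"zz":85},"old":{"h":81,"igk":25,"p":53,"qrx":92}}
After op 2 (add /mw/yvw 6): {"b":[64,71,76,68],"el":[37,57],"mw":{"smh":52,"yvw":6,"zz":85},"old":{"h":81,"igk":25,"p":53,"qrx":92}}
After op 3 (add /el/1 58): {"b":[64,71,76,68],"el":[37,58,57],"mw":{"smh":52,"yvw":6,"zz":85},"old":{"h":81,"igk":25,"p":53,"qrx":92}}
After op 4 (replace /old/h 8): {"b":[64,71,76,68],"el":[37,58,57],"mw":{"smh":52,"yvw":6,"zz":85},"old":{"h":8,"igk":25,"p":53,"qrx":92}}
After op 5 (replace /b/1 26): {"b":[64,26,76,68],"el":[37,58,57],"mw":{"smh":52,"yvw":6,"zz":85},"old":{"h":8,"igk":25,"p":53,"qrx":92}}
After op 6 (remove /old/qrx): {"b":[64,26,76,68],"el":[37,58,57],"mw":{"smh":52,"yvw":6,"zz":85},"old":{"h":8,"igk":25,"p":53}}
After op 7 (replace /mw/zz 43): {"b":[64,26,76,68],"el":[37,58,57],"mw":{"smh":52,"yvw":6,"zz":43},"old":{"h":8,"igk":25,"p":53}}
After op 8 (remove /old/igk): {"b":[64,26,76,68],"el":[37,58,57],"mw":{"smh":52,"yvw":6,"zz":43},"old":{"h":8,"p":53}}
After op 9 (replace /mw/zz 67): {"b":[64,26,76,68],"el":[37,58,57],"mw":{"smh":52,"yvw":6,"zz":67},"old":{"h":8,"p":53}}
After op 10 (replace /b/2 5): {"b":[64,26,5,68],"el":[37,58,57],"mw":{"smh":52,"yvw":6,"zz":67},"old":{"h":8,"p":53}}
After op 11 (remove /b/3): {"b":[64,26,5],"el":[37,58,57],"mw":{"smh":52,"yvw":6,"zz":67},"old":{"h":8,"p":53}}
After op 12 (add /dpe 88): {"b":[64,26,5],"dpe":88,"el":[37,58,57],"mw":{"smh":52,"yvw":6,"zz":67},"old":{"h":8,"p":53}}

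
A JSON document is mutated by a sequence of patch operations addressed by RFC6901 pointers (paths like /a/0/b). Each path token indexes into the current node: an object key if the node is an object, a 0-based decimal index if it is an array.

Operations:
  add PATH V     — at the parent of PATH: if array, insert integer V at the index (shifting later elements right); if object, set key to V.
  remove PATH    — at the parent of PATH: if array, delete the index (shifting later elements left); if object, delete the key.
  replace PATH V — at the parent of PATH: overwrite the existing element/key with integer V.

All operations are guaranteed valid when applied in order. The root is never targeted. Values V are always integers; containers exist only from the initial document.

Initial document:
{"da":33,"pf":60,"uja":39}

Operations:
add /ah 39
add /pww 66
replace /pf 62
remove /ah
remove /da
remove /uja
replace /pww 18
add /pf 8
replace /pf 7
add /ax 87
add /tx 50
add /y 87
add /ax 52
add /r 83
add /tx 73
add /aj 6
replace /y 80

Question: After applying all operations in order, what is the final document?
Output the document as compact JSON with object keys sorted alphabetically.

Answer: {"aj":6,"ax":52,"pf":7,"pww":18,"r":83,"tx":73,"y":80}

Derivation:
After op 1 (add /ah 39): {"ah":39,"da":33,"pf":60,"uja":39}
After op 2 (add /pww 66): {"ah":39,"da":33,"pf":60,"pww":66,"uja":39}
After op 3 (replace /pf 62): {"ah":39,"da":33,"pf":62,"pww":66,"uja":39}
After op 4 (remove /ah): {"da":33,"pf":62,"pww":66,"uja":39}
After op 5 (remove /da): {"pf":62,"pww":66,"uja":39}
After op 6 (remove /uja): {"pf":62,"pww":66}
After op 7 (replace /pww 18): {"pf":62,"pww":18}
After op 8 (add /pf 8): {"pf":8,"pww":18}
After op 9 (replace /pf 7): {"pf":7,"pww":18}
After op 10 (add /ax 87): {"ax":87,"pf":7,"pww":18}
After op 11 (add /tx 50): {"ax":87,"pf":7,"pww":18,"tx":50}
After op 12 (add /y 87): {"ax":87,"pf":7,"pww":18,"tx":50,"y":87}
After op 13 (add /ax 52): {"ax":52,"pf":7,"pww":18,"tx":50,"y":87}
After op 14 (add /r 83): {"ax":52,"pf":7,"pww":18,"r":83,"tx":50,"y":87}
After op 15 (add /tx 73): {"ax":52,"pf":7,"pww":18,"r":83,"tx":73,"y":87}
After op 16 (add /aj 6): {"aj":6,"ax":52,"pf":7,"pww":18,"r":83,"tx":73,"y":87}
After op 17 (replace /y 80): {"aj":6,"ax":52,"pf":7,"pww":18,"r":83,"tx":73,"y":80}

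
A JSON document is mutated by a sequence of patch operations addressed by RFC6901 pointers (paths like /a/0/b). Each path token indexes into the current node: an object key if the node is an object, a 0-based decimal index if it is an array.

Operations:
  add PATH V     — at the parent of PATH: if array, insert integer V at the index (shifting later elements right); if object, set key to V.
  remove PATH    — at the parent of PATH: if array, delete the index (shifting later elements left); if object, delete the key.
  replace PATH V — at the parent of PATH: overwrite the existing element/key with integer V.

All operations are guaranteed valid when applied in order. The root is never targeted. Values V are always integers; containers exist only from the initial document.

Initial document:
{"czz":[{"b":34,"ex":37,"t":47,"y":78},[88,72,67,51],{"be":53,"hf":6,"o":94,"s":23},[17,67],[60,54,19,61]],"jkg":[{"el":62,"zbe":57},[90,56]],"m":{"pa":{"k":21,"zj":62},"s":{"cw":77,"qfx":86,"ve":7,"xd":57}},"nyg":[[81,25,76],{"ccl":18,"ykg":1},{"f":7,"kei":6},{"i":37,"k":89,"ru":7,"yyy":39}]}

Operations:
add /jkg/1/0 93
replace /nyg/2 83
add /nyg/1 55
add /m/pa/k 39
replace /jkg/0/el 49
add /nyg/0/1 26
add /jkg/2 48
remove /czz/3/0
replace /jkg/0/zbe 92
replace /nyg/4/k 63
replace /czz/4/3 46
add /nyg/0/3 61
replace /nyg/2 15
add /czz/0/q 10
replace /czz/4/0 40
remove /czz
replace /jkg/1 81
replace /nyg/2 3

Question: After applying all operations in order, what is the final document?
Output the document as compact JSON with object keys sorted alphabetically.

After op 1 (add /jkg/1/0 93): {"czz":[{"b":34,"ex":37,"t":47,"y":78},[88,72,67,51],{"be":53,"hf":6,"o":94,"s":23},[17,67],[60,54,19,61]],"jkg":[{"el":62,"zbe":57},[93,90,56]],"m":{"pa":{"k":21,"zj":62},"s":{"cw":77,"qfx":86,"ve":7,"xd":57}},"nyg":[[81,25,76],{"ccl":18,"ykg":1},{"f":7,"kei":6},{"i":37,"k":89,"ru":7,"yyy":39}]}
After op 2 (replace /nyg/2 83): {"czz":[{"b":34,"ex":37,"t":47,"y":78},[88,72,67,51],{"be":53,"hf":6,"o":94,"s":23},[17,67],[60,54,19,61]],"jkg":[{"el":62,"zbe":57},[93,90,56]],"m":{"pa":{"k":21,"zj":62},"s":{"cw":77,"qfx":86,"ve":7,"xd":57}},"nyg":[[81,25,76],{"ccl":18,"ykg":1},83,{"i":37,"k":89,"ru":7,"yyy":39}]}
After op 3 (add /nyg/1 55): {"czz":[{"b":34,"ex":37,"t":47,"y":78},[88,72,67,51],{"be":53,"hf":6,"o":94,"s":23},[17,67],[60,54,19,61]],"jkg":[{"el":62,"zbe":57},[93,90,56]],"m":{"pa":{"k":21,"zj":62},"s":{"cw":77,"qfx":86,"ve":7,"xd":57}},"nyg":[[81,25,76],55,{"ccl":18,"ykg":1},83,{"i":37,"k":89,"ru":7,"yyy":39}]}
After op 4 (add /m/pa/k 39): {"czz":[{"b":34,"ex":37,"t":47,"y":78},[88,72,67,51],{"be":53,"hf":6,"o":94,"s":23},[17,67],[60,54,19,61]],"jkg":[{"el":62,"zbe":57},[93,90,56]],"m":{"pa":{"k":39,"zj":62},"s":{"cw":77,"qfx":86,"ve":7,"xd":57}},"nyg":[[81,25,76],55,{"ccl":18,"ykg":1},83,{"i":37,"k":89,"ru":7,"yyy":39}]}
After op 5 (replace /jkg/0/el 49): {"czz":[{"b":34,"ex":37,"t":47,"y":78},[88,72,67,51],{"be":53,"hf":6,"o":94,"s":23},[17,67],[60,54,19,61]],"jkg":[{"el":49,"zbe":57},[93,90,56]],"m":{"pa":{"k":39,"zj":62},"s":{"cw":77,"qfx":86,"ve":7,"xd":57}},"nyg":[[81,25,76],55,{"ccl":18,"ykg":1},83,{"i":37,"k":89,"ru":7,"yyy":39}]}
After op 6 (add /nyg/0/1 26): {"czz":[{"b":34,"ex":37,"t":47,"y":78},[88,72,67,51],{"be":53,"hf":6,"o":94,"s":23},[17,67],[60,54,19,61]],"jkg":[{"el":49,"zbe":57},[93,90,56]],"m":{"pa":{"k":39,"zj":62},"s":{"cw":77,"qfx":86,"ve":7,"xd":57}},"nyg":[[81,26,25,76],55,{"ccl":18,"ykg":1},83,{"i":37,"k":89,"ru":7,"yyy":39}]}
After op 7 (add /jkg/2 48): {"czz":[{"b":34,"ex":37,"t":47,"y":78},[88,72,67,51],{"be":53,"hf":6,"o":94,"s":23},[17,67],[60,54,19,61]],"jkg":[{"el":49,"zbe":57},[93,90,56],48],"m":{"pa":{"k":39,"zj":62},"s":{"cw":77,"qfx":86,"ve":7,"xd":57}},"nyg":[[81,26,25,76],55,{"ccl":18,"ykg":1},83,{"i":37,"k":89,"ru":7,"yyy":39}]}
After op 8 (remove /czz/3/0): {"czz":[{"b":34,"ex":37,"t":47,"y":78},[88,72,67,51],{"be":53,"hf":6,"o":94,"s":23},[67],[60,54,19,61]],"jkg":[{"el":49,"zbe":57},[93,90,56],48],"m":{"pa":{"k":39,"zj":62},"s":{"cw":77,"qfx":86,"ve":7,"xd":57}},"nyg":[[81,26,25,76],55,{"ccl":18,"ykg":1},83,{"i":37,"k":89,"ru":7,"yyy":39}]}
After op 9 (replace /jkg/0/zbe 92): {"czz":[{"b":34,"ex":37,"t":47,"y":78},[88,72,67,51],{"be":53,"hf":6,"o":94,"s":23},[67],[60,54,19,61]],"jkg":[{"el":49,"zbe":92},[93,90,56],48],"m":{"pa":{"k":39,"zj":62},"s":{"cw":77,"qfx":86,"ve":7,"xd":57}},"nyg":[[81,26,25,76],55,{"ccl":18,"ykg":1},83,{"i":37,"k":89,"ru":7,"yyy":39}]}
After op 10 (replace /nyg/4/k 63): {"czz":[{"b":34,"ex":37,"t":47,"y":78},[88,72,67,51],{"be":53,"hf":6,"o":94,"s":23},[67],[60,54,19,61]],"jkg":[{"el":49,"zbe":92},[93,90,56],48],"m":{"pa":{"k":39,"zj":62},"s":{"cw":77,"qfx":86,"ve":7,"xd":57}},"nyg":[[81,26,25,76],55,{"ccl":18,"ykg":1},83,{"i":37,"k":63,"ru":7,"yyy":39}]}
After op 11 (replace /czz/4/3 46): {"czz":[{"b":34,"ex":37,"t":47,"y":78},[88,72,67,51],{"be":53,"hf":6,"o":94,"s":23},[67],[60,54,19,46]],"jkg":[{"el":49,"zbe":92},[93,90,56],48],"m":{"pa":{"k":39,"zj":62},"s":{"cw":77,"qfx":86,"ve":7,"xd":57}},"nyg":[[81,26,25,76],55,{"ccl":18,"ykg":1},83,{"i":37,"k":63,"ru":7,"yyy":39}]}
After op 12 (add /nyg/0/3 61): {"czz":[{"b":34,"ex":37,"t":47,"y":78},[88,72,67,51],{"be":53,"hf":6,"o":94,"s":23},[67],[60,54,19,46]],"jkg":[{"el":49,"zbe":92},[93,90,56],48],"m":{"pa":{"k":39,"zj":62},"s":{"cw":77,"qfx":86,"ve":7,"xd":57}},"nyg":[[81,26,25,61,76],55,{"ccl":18,"ykg":1},83,{"i":37,"k":63,"ru":7,"yyy":39}]}
After op 13 (replace /nyg/2 15): {"czz":[{"b":34,"ex":37,"t":47,"y":78},[88,72,67,51],{"be":53,"hf":6,"o":94,"s":23},[67],[60,54,19,46]],"jkg":[{"el":49,"zbe":92},[93,90,56],48],"m":{"pa":{"k":39,"zj":62},"s":{"cw":77,"qfx":86,"ve":7,"xd":57}},"nyg":[[81,26,25,61,76],55,15,83,{"i":37,"k":63,"ru":7,"yyy":39}]}
After op 14 (add /czz/0/q 10): {"czz":[{"b":34,"ex":37,"q":10,"t":47,"y":78},[88,72,67,51],{"be":53,"hf":6,"o":94,"s":23},[67],[60,54,19,46]],"jkg":[{"el":49,"zbe":92},[93,90,56],48],"m":{"pa":{"k":39,"zj":62},"s":{"cw":77,"qfx":86,"ve":7,"xd":57}},"nyg":[[81,26,25,61,76],55,15,83,{"i":37,"k":63,"ru":7,"yyy":39}]}
After op 15 (replace /czz/4/0 40): {"czz":[{"b":34,"ex":37,"q":10,"t":47,"y":78},[88,72,67,51],{"be":53,"hf":6,"o":94,"s":23},[67],[40,54,19,46]],"jkg":[{"el":49,"zbe":92},[93,90,56],48],"m":{"pa":{"k":39,"zj":62},"s":{"cw":77,"qfx":86,"ve":7,"xd":57}},"nyg":[[81,26,25,61,76],55,15,83,{"i":37,"k":63,"ru":7,"yyy":39}]}
After op 16 (remove /czz): {"jkg":[{"el":49,"zbe":92},[93,90,56],48],"m":{"pa":{"k":39,"zj":62},"s":{"cw":77,"qfx":86,"ve":7,"xd":57}},"nyg":[[81,26,25,61,76],55,15,83,{"i":37,"k":63,"ru":7,"yyy":39}]}
After op 17 (replace /jkg/1 81): {"jkg":[{"el":49,"zbe":92},81,48],"m":{"pa":{"k":39,"zj":62},"s":{"cw":77,"qfx":86,"ve":7,"xd":57}},"nyg":[[81,26,25,61,76],55,15,83,{"i":37,"k":63,"ru":7,"yyy":39}]}
After op 18 (replace /nyg/2 3): {"jkg":[{"el":49,"zbe":92},81,48],"m":{"pa":{"k":39,"zj":62},"s":{"cw":77,"qfx":86,"ve":7,"xd":57}},"nyg":[[81,26,25,61,76],55,3,83,{"i":37,"k":63,"ru":7,"yyy":39}]}

Answer: {"jkg":[{"el":49,"zbe":92},81,48],"m":{"pa":{"k":39,"zj":62},"s":{"cw":77,"qfx":86,"ve":7,"xd":57}},"nyg":[[81,26,25,61,76],55,3,83,{"i":37,"k":63,"ru":7,"yyy":39}]}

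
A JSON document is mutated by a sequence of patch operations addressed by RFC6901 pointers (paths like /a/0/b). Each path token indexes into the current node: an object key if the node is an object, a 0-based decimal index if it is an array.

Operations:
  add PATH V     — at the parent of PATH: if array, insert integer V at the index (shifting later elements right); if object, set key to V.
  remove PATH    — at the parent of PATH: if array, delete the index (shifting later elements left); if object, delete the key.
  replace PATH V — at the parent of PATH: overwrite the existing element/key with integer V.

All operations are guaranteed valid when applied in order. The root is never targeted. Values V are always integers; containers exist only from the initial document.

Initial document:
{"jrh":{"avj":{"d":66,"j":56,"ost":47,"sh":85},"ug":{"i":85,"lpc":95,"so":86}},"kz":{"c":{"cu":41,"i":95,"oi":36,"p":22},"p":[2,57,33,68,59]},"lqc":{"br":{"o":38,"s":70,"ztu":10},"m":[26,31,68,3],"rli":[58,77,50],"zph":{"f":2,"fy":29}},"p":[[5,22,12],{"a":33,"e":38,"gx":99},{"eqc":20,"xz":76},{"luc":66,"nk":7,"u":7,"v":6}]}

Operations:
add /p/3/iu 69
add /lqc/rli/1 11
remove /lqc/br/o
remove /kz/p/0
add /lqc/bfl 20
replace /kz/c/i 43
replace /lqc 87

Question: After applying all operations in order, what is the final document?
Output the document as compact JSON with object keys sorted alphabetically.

After op 1 (add /p/3/iu 69): {"jrh":{"avj":{"d":66,"j":56,"ost":47,"sh":85},"ug":{"i":85,"lpc":95,"so":86}},"kz":{"c":{"cu":41,"i":95,"oi":36,"p":22},"p":[2,57,33,68,59]},"lqc":{"br":{"o":38,"s":70,"ztu":10},"m":[26,31,68,3],"rli":[58,77,50],"zph":{"f":2,"fy":29}},"p":[[5,22,12],{"a":33,"e":38,"gx":99},{"eqc":20,"xz":76},{"iu":69,"luc":66,"nk":7,"u":7,"v":6}]}
After op 2 (add /lqc/rli/1 11): {"jrh":{"avj":{"d":66,"j":56,"ost":47,"sh":85},"ug":{"i":85,"lpc":95,"so":86}},"kz":{"c":{"cu":41,"i":95,"oi":36,"p":22},"p":[2,57,33,68,59]},"lqc":{"br":{"o":38,"s":70,"ztu":10},"m":[26,31,68,3],"rli":[58,11,77,50],"zph":{"f":2,"fy":29}},"p":[[5,22,12],{"a":33,"e":38,"gx":99},{"eqc":20,"xz":76},{"iu":69,"luc":66,"nk":7,"u":7,"v":6}]}
After op 3 (remove /lqc/br/o): {"jrh":{"avj":{"d":66,"j":56,"ost":47,"sh":85},"ug":{"i":85,"lpc":95,"so":86}},"kz":{"c":{"cu":41,"i":95,"oi":36,"p":22},"p":[2,57,33,68,59]},"lqc":{"br":{"s":70,"ztu":10},"m":[26,31,68,3],"rli":[58,11,77,50],"zph":{"f":2,"fy":29}},"p":[[5,22,12],{"a":33,"e":38,"gx":99},{"eqc":20,"xz":76},{"iu":69,"luc":66,"nk":7,"u":7,"v":6}]}
After op 4 (remove /kz/p/0): {"jrh":{"avj":{"d":66,"j":56,"ost":47,"sh":85},"ug":{"i":85,"lpc":95,"so":86}},"kz":{"c":{"cu":41,"i":95,"oi":36,"p":22},"p":[57,33,68,59]},"lqc":{"br":{"s":70,"ztu":10},"m":[26,31,68,3],"rli":[58,11,77,50],"zph":{"f":2,"fy":29}},"p":[[5,22,12],{"a":33,"e":38,"gx":99},{"eqc":20,"xz":76},{"iu":69,"luc":66,"nk":7,"u":7,"v":6}]}
After op 5 (add /lqc/bfl 20): {"jrh":{"avj":{"d":66,"j":56,"ost":47,"sh":85},"ug":{"i":85,"lpc":95,"so":86}},"kz":{"c":{"cu":41,"i":95,"oi":36,"p":22},"p":[57,33,68,59]},"lqc":{"bfl":20,"br":{"s":70,"ztu":10},"m":[26,31,68,3],"rli":[58,11,77,50],"zph":{"f":2,"fy":29}},"p":[[5,22,12],{"a":33,"e":38,"gx":99},{"eqc":20,"xz":76},{"iu":69,"luc":66,"nk":7,"u":7,"v":6}]}
After op 6 (replace /kz/c/i 43): {"jrh":{"avj":{"d":66,"j":56,"ost":47,"sh":85},"ug":{"i":85,"lpc":95,"so":86}},"kz":{"c":{"cu":41,"i":43,"oi":36,"p":22},"p":[57,33,68,59]},"lqc":{"bfl":20,"br":{"s":70,"ztu":10},"m":[26,31,68,3],"rli":[58,11,77,50],"zph":{"f":2,"fy":29}},"p":[[5,22,12],{"a":33,"e":38,"gx":99},{"eqc":20,"xz":76},{"iu":69,"luc":66,"nk":7,"u":7,"v":6}]}
After op 7 (replace /lqc 87): {"jrh":{"avj":{"d":66,"j":56,"ost":47,"sh":85},"ug":{"i":85,"lpc":95,"so":86}},"kz":{"c":{"cu":41,"i":43,"oi":36,"p":22},"p":[57,33,68,59]},"lqc":87,"p":[[5,22,12],{"a":33,"e":38,"gx":99},{"eqc":20,"xz":76},{"iu":69,"luc":66,"nk":7,"u":7,"v":6}]}

Answer: {"jrh":{"avj":{"d":66,"j":56,"ost":47,"sh":85},"ug":{"i":85,"lpc":95,"so":86}},"kz":{"c":{"cu":41,"i":43,"oi":36,"p":22},"p":[57,33,68,59]},"lqc":87,"p":[[5,22,12],{"a":33,"e":38,"gx":99},{"eqc":20,"xz":76},{"iu":69,"luc":66,"nk":7,"u":7,"v":6}]}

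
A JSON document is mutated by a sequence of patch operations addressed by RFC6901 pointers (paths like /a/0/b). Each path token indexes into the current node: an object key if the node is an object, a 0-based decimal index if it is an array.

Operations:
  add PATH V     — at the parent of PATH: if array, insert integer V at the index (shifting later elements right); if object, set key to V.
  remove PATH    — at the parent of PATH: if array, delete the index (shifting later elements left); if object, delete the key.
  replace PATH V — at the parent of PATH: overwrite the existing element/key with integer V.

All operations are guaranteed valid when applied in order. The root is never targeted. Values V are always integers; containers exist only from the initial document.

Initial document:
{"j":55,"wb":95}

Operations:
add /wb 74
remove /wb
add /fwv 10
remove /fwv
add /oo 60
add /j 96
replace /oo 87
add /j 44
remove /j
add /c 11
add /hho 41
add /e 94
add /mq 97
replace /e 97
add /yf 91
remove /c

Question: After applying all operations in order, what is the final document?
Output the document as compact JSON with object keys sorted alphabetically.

After op 1 (add /wb 74): {"j":55,"wb":74}
After op 2 (remove /wb): {"j":55}
After op 3 (add /fwv 10): {"fwv":10,"j":55}
After op 4 (remove /fwv): {"j":55}
After op 5 (add /oo 60): {"j":55,"oo":60}
After op 6 (add /j 96): {"j":96,"oo":60}
After op 7 (replace /oo 87): {"j":96,"oo":87}
After op 8 (add /j 44): {"j":44,"oo":87}
After op 9 (remove /j): {"oo":87}
After op 10 (add /c 11): {"c":11,"oo":87}
After op 11 (add /hho 41): {"c":11,"hho":41,"oo":87}
After op 12 (add /e 94): {"c":11,"e":94,"hho":41,"oo":87}
After op 13 (add /mq 97): {"c":11,"e":94,"hho":41,"mq":97,"oo":87}
After op 14 (replace /e 97): {"c":11,"e":97,"hho":41,"mq":97,"oo":87}
After op 15 (add /yf 91): {"c":11,"e":97,"hho":41,"mq":97,"oo":87,"yf":91}
After op 16 (remove /c): {"e":97,"hho":41,"mq":97,"oo":87,"yf":91}

Answer: {"e":97,"hho":41,"mq":97,"oo":87,"yf":91}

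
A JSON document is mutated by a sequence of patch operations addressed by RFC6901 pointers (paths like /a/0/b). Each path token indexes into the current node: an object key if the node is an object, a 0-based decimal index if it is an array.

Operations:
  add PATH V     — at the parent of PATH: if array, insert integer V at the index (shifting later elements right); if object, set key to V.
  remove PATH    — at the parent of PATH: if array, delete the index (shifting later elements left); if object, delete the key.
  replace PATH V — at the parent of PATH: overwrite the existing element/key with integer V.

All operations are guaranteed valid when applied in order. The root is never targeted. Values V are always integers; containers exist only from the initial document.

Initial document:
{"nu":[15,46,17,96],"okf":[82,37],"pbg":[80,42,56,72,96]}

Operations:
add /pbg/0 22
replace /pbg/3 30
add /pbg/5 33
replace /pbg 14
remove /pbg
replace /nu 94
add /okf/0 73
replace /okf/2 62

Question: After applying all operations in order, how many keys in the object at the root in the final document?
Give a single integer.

Answer: 2

Derivation:
After op 1 (add /pbg/0 22): {"nu":[15,46,17,96],"okf":[82,37],"pbg":[22,80,42,56,72,96]}
After op 2 (replace /pbg/3 30): {"nu":[15,46,17,96],"okf":[82,37],"pbg":[22,80,42,30,72,96]}
After op 3 (add /pbg/5 33): {"nu":[15,46,17,96],"okf":[82,37],"pbg":[22,80,42,30,72,33,96]}
After op 4 (replace /pbg 14): {"nu":[15,46,17,96],"okf":[82,37],"pbg":14}
After op 5 (remove /pbg): {"nu":[15,46,17,96],"okf":[82,37]}
After op 6 (replace /nu 94): {"nu":94,"okf":[82,37]}
After op 7 (add /okf/0 73): {"nu":94,"okf":[73,82,37]}
After op 8 (replace /okf/2 62): {"nu":94,"okf":[73,82,62]}
Size at the root: 2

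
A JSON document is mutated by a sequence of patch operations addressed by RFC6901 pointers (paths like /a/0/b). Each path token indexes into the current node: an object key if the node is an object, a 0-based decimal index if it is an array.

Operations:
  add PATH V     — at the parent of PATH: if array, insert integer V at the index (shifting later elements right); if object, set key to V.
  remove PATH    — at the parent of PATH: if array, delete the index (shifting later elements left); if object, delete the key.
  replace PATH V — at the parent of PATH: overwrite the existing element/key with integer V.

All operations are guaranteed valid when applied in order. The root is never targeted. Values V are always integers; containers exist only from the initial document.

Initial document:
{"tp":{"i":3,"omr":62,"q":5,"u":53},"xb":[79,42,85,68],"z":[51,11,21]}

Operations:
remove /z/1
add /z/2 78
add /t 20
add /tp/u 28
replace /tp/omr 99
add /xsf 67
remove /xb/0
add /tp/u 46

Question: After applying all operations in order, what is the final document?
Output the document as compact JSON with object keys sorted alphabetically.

After op 1 (remove /z/1): {"tp":{"i":3,"omr":62,"q":5,"u":53},"xb":[79,42,85,68],"z":[51,21]}
After op 2 (add /z/2 78): {"tp":{"i":3,"omr":62,"q":5,"u":53},"xb":[79,42,85,68],"z":[51,21,78]}
After op 3 (add /t 20): {"t":20,"tp":{"i":3,"omr":62,"q":5,"u":53},"xb":[79,42,85,68],"z":[51,21,78]}
After op 4 (add /tp/u 28): {"t":20,"tp":{"i":3,"omr":62,"q":5,"u":28},"xb":[79,42,85,68],"z":[51,21,78]}
After op 5 (replace /tp/omr 99): {"t":20,"tp":{"i":3,"omr":99,"q":5,"u":28},"xb":[79,42,85,68],"z":[51,21,78]}
After op 6 (add /xsf 67): {"t":20,"tp":{"i":3,"omr":99,"q":5,"u":28},"xb":[79,42,85,68],"xsf":67,"z":[51,21,78]}
After op 7 (remove /xb/0): {"t":20,"tp":{"i":3,"omr":99,"q":5,"u":28},"xb":[42,85,68],"xsf":67,"z":[51,21,78]}
After op 8 (add /tp/u 46): {"t":20,"tp":{"i":3,"omr":99,"q":5,"u":46},"xb":[42,85,68],"xsf":67,"z":[51,21,78]}

Answer: {"t":20,"tp":{"i":3,"omr":99,"q":5,"u":46},"xb":[42,85,68],"xsf":67,"z":[51,21,78]}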